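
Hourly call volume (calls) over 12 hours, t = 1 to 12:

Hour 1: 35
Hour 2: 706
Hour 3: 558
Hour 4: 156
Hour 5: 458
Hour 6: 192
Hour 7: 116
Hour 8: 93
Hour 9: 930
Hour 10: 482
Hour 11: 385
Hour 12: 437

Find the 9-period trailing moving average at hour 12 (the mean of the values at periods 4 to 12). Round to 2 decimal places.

Sum of periods 4–12: 156 + 458 + 192 + 116 + 93 + 930 + 482 + 385 + 437 = 3249
Divide by 9: 3249 / 9 = 361.00

361.00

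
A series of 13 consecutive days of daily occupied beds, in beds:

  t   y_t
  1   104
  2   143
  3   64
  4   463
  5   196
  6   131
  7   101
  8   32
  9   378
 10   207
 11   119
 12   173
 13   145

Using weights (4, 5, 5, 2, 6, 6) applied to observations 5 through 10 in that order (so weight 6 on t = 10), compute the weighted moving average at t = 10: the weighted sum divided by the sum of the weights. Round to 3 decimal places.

197.071

Weighted sum: 4·196 + 5·131 + 5·101 + 2·32 + 6·378 + 6·207 = 784 + 655 + 505 + 64 + 2268 + 1242 = 5518
Weight total: 4 + 5 + 5 + 2 + 6 + 6 = 28
WMA = 5518 / 28 = 197.071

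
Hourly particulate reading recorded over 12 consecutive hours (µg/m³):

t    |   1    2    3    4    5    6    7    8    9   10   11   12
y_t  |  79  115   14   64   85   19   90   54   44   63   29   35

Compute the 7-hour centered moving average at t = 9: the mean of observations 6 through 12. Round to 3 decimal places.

Sum of periods 6–12: 19 + 90 + 54 + 44 + 63 + 29 + 35 = 334
Divide by 7: 334 / 7 = 47.714

47.714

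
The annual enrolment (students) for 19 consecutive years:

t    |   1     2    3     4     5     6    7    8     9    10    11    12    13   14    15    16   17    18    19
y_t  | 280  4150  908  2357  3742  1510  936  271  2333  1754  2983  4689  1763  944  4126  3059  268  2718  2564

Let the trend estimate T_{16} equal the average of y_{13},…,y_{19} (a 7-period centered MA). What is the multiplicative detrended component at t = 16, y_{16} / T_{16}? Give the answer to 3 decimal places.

Trend T_16 = (1763 + 944 + 4126 + 3059 + 268 + 2718 + 2564) / 7 = 15442/7 = 2206.00000
Ratio to trend: 3059 / 2206.00000 = 1.387

1.387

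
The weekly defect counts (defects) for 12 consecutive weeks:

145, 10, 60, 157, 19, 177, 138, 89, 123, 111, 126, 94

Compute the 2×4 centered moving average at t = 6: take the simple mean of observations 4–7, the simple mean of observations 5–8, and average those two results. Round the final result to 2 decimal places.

Sum over 4–7: 157 + 19 + 177 + 138 = 491
Sum over 5–8: 19 + 177 + 138 + 89 = 423
CMA at t=6 = (491 + 423) / (2·4) = 914 / 8 = 114.25

114.25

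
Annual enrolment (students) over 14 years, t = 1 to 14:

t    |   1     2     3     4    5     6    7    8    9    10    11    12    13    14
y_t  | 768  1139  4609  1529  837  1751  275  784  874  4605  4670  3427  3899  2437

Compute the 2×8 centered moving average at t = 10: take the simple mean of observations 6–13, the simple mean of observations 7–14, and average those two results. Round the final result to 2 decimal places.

Sum over 6–13: 1751 + 275 + 784 + 874 + 4605 + 4670 + 3427 + 3899 = 20285
Sum over 7–14: 275 + 784 + 874 + 4605 + 4670 + 3427 + 3899 + 2437 = 20971
CMA at t=10 = (20285 + 20971) / (2·8) = 41256 / 16 = 2578.50

2578.50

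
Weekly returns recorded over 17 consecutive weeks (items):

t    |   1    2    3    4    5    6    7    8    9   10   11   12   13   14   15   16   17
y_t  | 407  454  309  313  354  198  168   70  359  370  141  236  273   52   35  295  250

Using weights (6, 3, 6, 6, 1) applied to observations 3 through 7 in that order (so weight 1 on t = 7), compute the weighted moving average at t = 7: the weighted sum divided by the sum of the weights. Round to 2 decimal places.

285.14

Weighted sum: 6·309 + 3·313 + 6·354 + 6·198 + 1·168 = 1854 + 939 + 2124 + 1188 + 168 = 6273
Weight total: 6 + 3 + 6 + 6 + 1 = 22
WMA = 6273 / 22 = 285.14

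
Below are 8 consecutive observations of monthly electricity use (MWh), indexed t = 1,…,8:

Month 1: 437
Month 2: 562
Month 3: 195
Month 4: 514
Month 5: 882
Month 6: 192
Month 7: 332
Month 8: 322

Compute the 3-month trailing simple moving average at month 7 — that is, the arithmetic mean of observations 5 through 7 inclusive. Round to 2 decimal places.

468.67

Sum of periods 5–7: 882 + 192 + 332 = 1406
Divide by 3: 1406 / 3 = 468.67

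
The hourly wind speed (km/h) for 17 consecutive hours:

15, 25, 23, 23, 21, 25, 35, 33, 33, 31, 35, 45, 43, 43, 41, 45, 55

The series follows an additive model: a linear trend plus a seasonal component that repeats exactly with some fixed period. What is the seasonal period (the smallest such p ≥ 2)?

First differences y_{t+1} − y_t: 10, -2, 0, -2, 4, 10, -2, 0, -2, 4, 10, -2, …
The difference pattern repeats every 5 terms and not for any smaller step, so p = 5.

5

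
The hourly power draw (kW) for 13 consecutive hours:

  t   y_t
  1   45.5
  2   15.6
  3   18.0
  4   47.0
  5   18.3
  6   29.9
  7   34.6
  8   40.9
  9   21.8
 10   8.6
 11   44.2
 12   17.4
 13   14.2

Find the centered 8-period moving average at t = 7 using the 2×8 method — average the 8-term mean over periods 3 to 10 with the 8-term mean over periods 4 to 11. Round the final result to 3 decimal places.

Sum over 3–10: 18.0 + 47.0 + 18.3 + 29.9 + 34.6 + 40.9 + 21.8 + 8.6 = 219.1
Sum over 4–11: 47.0 + 18.3 + 29.9 + 34.6 + 40.9 + 21.8 + 8.6 + 44.2 = 245.3
CMA at t=7 = (219.1 + 245.3) / (2·8) = 464.4 / 16 = 29.025

29.025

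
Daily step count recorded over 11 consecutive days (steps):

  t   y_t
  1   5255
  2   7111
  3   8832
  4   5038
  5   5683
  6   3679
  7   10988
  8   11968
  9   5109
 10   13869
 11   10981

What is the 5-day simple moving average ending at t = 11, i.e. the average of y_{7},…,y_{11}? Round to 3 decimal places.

Sum of periods 7–11: 10988 + 11968 + 5109 + 13869 + 10981 = 52915
Divide by 5: 52915 / 5 = 10583.000

10583.000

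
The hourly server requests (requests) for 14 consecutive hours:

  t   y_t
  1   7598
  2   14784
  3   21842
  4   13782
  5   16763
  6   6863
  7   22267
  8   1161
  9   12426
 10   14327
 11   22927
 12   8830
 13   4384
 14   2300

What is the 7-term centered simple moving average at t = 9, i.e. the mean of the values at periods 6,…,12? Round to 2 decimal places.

Sum of periods 6–12: 6863 + 22267 + 1161 + 12426 + 14327 + 22927 + 8830 = 88801
Divide by 7: 88801 / 7 = 12685.86

12685.86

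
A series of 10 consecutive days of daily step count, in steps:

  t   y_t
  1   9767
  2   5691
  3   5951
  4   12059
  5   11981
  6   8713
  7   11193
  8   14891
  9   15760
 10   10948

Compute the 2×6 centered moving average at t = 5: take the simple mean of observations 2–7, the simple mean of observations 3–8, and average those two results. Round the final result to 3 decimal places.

10031.333

Sum over 2–7: 5691 + 5951 + 12059 + 11981 + 8713 + 11193 = 55588
Sum over 3–8: 5951 + 12059 + 11981 + 8713 + 11193 + 14891 = 64788
CMA at t=5 = (55588 + 64788) / (2·6) = 120376 / 12 = 10031.333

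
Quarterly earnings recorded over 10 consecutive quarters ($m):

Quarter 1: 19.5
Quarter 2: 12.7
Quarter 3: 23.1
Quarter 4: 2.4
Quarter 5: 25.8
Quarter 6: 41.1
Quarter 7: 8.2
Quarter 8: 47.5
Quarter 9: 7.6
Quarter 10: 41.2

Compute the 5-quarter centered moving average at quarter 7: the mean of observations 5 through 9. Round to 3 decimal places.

Sum of periods 5–9: 25.8 + 41.1 + 8.2 + 47.5 + 7.6 = 130.2
Divide by 5: 130.2 / 5 = 26.040

26.040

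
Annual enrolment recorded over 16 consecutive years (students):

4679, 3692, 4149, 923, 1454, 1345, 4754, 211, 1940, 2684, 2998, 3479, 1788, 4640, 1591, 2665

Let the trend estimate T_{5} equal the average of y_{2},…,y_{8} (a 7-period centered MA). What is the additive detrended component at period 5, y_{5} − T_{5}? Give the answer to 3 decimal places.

Trend T_5 = (3692 + 4149 + 923 + 1454 + 1345 + 4754 + 211) / 7 = 16528/7 = 2361.14286
Detrended value: 1454 − 2361.14286 = -907.143

-907.143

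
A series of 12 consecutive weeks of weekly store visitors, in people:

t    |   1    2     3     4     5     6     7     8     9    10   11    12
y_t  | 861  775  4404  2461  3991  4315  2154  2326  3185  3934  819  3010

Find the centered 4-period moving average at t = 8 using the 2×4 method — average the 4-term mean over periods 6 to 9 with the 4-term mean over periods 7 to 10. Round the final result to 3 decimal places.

Sum over 6–9: 4315 + 2154 + 2326 + 3185 = 11980
Sum over 7–10: 2154 + 2326 + 3185 + 3934 = 11599
CMA at t=8 = (11980 + 11599) / (2·4) = 23579 / 8 = 2947.375

2947.375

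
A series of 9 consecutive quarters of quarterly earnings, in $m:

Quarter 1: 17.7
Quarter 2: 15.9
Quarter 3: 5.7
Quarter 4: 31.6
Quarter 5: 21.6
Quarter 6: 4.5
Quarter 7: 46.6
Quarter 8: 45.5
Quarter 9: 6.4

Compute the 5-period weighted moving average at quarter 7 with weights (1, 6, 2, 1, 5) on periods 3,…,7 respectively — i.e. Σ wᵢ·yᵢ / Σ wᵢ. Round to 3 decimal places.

31.733

Weighted sum: 1·5.7 + 6·31.6 + 2·21.6 + 1·4.5 + 5·46.6 = 5.7 + 189.6 + 43.2 + 4.5 + 233.0 = 476.0
Weight total: 1 + 6 + 2 + 1 + 5 = 15
WMA = 476.0 / 15 = 31.733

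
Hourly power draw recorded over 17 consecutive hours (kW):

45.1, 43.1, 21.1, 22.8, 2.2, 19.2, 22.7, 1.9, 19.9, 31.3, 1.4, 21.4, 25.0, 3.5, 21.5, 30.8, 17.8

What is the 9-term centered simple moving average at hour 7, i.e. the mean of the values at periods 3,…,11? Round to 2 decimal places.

Sum of periods 3–11: 21.1 + 22.8 + 2.2 + 19.2 + 22.7 + 1.9 + 19.9 + 31.3 + 1.4 = 142.5
Divide by 9: 142.5 / 9 = 15.83

15.83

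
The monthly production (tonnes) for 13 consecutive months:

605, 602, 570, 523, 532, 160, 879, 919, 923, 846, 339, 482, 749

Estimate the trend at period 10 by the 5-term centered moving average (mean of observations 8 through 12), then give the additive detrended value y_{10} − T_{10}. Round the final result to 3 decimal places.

Trend T_10 = (919 + 923 + 846 + 339 + 482) / 5 = 3509/5 = 701.80000
Detrended value: 846 − 701.80000 = 144.200

144.200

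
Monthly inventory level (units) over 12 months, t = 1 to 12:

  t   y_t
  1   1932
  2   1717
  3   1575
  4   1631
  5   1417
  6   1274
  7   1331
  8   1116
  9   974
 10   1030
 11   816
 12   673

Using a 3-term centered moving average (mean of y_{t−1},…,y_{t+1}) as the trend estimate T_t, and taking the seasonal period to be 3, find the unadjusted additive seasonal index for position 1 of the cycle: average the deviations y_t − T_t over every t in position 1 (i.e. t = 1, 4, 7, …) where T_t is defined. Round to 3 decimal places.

90.222

Season position 1 occurs at t = 4, 7, 10 (where T_t is defined).
t=4: T_4 = 1541.00000; y_4 − T_4 = 1631 − 1541.00000 = 90.00000
t=7: T_7 = 1240.33333; y_7 − T_7 = 1331 − 1240.33333 = 90.66667
t=10: T_10 = 940.00000; y_10 − T_10 = 1030 − 940.00000 = 90.00000
Mean deviation: (90.00000 + 90.66667 + 90.00000) / 3 = 90.222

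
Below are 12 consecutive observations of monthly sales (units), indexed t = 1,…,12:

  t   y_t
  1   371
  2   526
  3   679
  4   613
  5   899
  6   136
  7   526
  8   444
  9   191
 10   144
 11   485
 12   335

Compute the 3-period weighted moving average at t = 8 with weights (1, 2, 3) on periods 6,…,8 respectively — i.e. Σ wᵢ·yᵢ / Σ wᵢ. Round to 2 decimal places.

Weighted sum: 1·136 + 2·526 + 3·444 = 136 + 1052 + 1332 = 2520
Weight total: 1 + 2 + 3 = 6
WMA = 2520 / 6 = 420.00

420.00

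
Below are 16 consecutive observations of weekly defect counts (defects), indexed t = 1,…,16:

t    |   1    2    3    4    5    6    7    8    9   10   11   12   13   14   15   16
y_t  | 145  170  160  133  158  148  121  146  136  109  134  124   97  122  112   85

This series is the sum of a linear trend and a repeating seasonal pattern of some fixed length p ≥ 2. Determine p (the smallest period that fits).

First differences y_{t+1} − y_t: 25, -10, -27, 25, -10, -27, 25, -10, …
The difference pattern repeats every 3 terms and not for any smaller step, so p = 3.

3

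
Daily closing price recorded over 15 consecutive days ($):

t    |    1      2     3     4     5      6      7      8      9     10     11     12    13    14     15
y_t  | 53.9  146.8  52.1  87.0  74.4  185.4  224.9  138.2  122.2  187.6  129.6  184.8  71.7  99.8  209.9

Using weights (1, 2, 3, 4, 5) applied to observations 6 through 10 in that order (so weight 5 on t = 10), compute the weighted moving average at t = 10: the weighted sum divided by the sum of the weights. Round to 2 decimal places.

Weighted sum: 1·185.4 + 2·224.9 + 3·138.2 + 4·122.2 + 5·187.6 = 185.4 + 449.8 + 414.6 + 488.8 + 938.0 = 2476.6
Weight total: 1 + 2 + 3 + 4 + 5 = 15
WMA = 2476.6 / 15 = 165.11

165.11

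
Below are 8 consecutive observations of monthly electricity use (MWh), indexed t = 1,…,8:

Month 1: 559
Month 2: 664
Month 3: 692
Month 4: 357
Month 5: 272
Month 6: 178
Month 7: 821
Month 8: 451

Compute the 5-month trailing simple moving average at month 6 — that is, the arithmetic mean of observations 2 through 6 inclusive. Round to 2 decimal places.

432.60

Sum of periods 2–6: 664 + 692 + 357 + 272 + 178 = 2163
Divide by 5: 2163 / 5 = 432.60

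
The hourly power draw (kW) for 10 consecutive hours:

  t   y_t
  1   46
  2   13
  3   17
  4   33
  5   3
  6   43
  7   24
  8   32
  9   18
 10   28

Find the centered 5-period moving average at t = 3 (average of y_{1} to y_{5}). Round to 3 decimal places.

Sum of periods 1–5: 46 + 13 + 17 + 33 + 3 = 112
Divide by 5: 112 / 5 = 22.400

22.400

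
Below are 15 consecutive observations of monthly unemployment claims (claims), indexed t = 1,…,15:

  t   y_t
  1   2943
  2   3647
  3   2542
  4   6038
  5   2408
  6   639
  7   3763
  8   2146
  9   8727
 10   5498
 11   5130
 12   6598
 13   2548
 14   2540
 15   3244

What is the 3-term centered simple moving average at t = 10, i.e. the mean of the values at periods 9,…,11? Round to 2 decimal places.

6451.67

Sum of periods 9–11: 8727 + 5498 + 5130 = 19355
Divide by 3: 19355 / 3 = 6451.67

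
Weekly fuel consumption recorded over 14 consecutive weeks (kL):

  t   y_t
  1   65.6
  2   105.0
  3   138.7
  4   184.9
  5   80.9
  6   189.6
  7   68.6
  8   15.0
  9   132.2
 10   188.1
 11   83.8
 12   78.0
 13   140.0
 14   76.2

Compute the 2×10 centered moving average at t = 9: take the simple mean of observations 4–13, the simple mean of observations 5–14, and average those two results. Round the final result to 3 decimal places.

Sum over 4–13: 184.9 + 80.9 + 189.6 + 68.6 + 15.0 + 132.2 + 188.1 + 83.8 + 78.0 + 140.0 = 1161.1
Sum over 5–14: 80.9 + 189.6 + 68.6 + 15.0 + 132.2 + 188.1 + 83.8 + 78.0 + 140.0 + 76.2 = 1052.4
CMA at t=9 = (1161.1 + 1052.4) / (2·10) = 2213.5 / 20 = 110.675

110.675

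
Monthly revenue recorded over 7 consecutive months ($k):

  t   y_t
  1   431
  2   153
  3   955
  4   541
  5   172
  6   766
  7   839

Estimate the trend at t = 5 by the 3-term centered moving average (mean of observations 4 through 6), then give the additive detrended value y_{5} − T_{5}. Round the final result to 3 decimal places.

-321.000

Trend T_5 = (541 + 172 + 766) / 3 = 1479/3 = 493.00000
Detrended value: 172 − 493.00000 = -321.000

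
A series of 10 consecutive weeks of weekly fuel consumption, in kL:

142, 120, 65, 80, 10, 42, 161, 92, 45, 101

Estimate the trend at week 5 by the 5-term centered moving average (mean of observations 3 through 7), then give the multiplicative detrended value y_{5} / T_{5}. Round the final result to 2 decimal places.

0.14

Trend T_5 = (65 + 80 + 10 + 42 + 161) / 5 = 358/5 = 71.6000
Ratio to trend: 10 / 71.6000 = 0.14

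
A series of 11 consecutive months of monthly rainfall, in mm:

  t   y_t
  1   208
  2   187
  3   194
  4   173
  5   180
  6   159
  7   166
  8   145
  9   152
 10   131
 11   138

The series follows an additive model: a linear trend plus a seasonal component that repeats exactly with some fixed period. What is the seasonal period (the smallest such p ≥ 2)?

2

First differences y_{t+1} − y_t: -21, 7, -21, 7, -21, 7, …
The difference pattern repeats every 2 terms and not for any smaller step, so p = 2.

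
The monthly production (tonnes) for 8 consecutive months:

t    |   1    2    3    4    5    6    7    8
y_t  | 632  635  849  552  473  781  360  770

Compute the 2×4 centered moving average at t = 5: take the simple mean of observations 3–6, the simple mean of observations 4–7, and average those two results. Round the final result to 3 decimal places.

602.625

Sum over 3–6: 849 + 552 + 473 + 781 = 2655
Sum over 4–7: 552 + 473 + 781 + 360 = 2166
CMA at t=5 = (2655 + 2166) / (2·4) = 4821 / 8 = 602.625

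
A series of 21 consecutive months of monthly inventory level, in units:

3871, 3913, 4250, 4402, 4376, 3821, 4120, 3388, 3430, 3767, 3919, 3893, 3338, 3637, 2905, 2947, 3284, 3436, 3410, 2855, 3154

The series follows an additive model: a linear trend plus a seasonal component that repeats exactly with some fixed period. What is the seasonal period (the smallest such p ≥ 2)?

7

First differences y_{t+1} − y_t: 42, 337, 152, -26, -555, 299, -732, 42, 337, 152, -26, -555, 299, -732, 42, 337, …
The difference pattern repeats every 7 terms and not for any smaller step, so p = 7.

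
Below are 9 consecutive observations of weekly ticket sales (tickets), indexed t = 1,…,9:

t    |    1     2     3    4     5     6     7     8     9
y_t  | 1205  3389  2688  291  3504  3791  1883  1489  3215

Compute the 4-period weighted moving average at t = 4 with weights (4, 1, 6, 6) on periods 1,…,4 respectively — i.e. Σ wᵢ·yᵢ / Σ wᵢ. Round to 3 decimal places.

1534.294

Weighted sum: 4·1205 + 1·3389 + 6·2688 + 6·291 = 4820 + 3389 + 16128 + 1746 = 26083
Weight total: 4 + 1 + 6 + 6 = 17
WMA = 26083 / 17 = 1534.294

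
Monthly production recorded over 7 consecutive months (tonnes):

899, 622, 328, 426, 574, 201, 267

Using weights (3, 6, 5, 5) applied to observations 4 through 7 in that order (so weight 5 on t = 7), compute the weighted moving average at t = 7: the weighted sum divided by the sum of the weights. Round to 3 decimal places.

371.684

Weighted sum: 3·426 + 6·574 + 5·201 + 5·267 = 1278 + 3444 + 1005 + 1335 = 7062
Weight total: 3 + 6 + 5 + 5 = 19
WMA = 7062 / 19 = 371.684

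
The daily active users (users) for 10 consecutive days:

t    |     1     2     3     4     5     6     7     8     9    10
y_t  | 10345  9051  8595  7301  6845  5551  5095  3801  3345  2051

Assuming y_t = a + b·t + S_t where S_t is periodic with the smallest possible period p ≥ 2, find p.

2

First differences y_{t+1} − y_t: -1294, -456, -1294, -456, -1294, -456, …
The difference pattern repeats every 2 terms and not for any smaller step, so p = 2.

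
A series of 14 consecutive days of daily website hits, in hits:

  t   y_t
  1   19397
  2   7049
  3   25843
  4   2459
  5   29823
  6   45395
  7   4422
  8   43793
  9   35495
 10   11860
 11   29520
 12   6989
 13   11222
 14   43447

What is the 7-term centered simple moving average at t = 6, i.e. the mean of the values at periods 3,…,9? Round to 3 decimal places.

26747.143

Sum of periods 3–9: 25843 + 2459 + 29823 + 45395 + 4422 + 43793 + 35495 = 187230
Divide by 7: 187230 / 7 = 26747.143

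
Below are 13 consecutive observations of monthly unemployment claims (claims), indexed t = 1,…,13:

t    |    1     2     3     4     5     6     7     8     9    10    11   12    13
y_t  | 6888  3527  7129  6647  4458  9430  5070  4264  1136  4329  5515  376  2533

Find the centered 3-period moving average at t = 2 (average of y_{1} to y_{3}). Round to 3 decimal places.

5848.000

Sum of periods 1–3: 6888 + 3527 + 7129 = 17544
Divide by 3: 17544 / 3 = 5848.000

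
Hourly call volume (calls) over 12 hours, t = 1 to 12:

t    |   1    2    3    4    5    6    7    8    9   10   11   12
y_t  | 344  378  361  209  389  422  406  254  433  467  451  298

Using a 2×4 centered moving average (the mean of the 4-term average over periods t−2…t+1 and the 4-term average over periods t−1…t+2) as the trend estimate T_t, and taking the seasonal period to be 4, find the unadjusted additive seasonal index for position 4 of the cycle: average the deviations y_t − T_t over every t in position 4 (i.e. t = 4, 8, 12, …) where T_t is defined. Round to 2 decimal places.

-130.56

Season position 4 occurs at t = 4, 8 (where T_t is defined).
t=4: T_4 = 339.7500; y_4 − T_4 = 209 − 339.7500 = -130.7500
t=8: T_8 = 384.3750; y_8 − T_8 = 254 − 384.3750 = -130.3750
Mean deviation: (-130.7500 + -130.3750) / 2 = -130.56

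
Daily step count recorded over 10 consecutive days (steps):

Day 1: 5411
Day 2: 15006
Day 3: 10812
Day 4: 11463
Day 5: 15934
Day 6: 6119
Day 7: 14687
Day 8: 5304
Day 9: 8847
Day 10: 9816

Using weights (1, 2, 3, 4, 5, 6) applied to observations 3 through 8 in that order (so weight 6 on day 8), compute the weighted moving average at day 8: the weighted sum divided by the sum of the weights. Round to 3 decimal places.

Weighted sum: 1·10812 + 2·11463 + 3·15934 + 4·6119 + 5·14687 + 6·5304 = 10812 + 22926 + 47802 + 24476 + 73435 + 31824 = 211275
Weight total: 1 + 2 + 3 + 4 + 5 + 6 = 21
WMA = 211275 / 21 = 10060.714

10060.714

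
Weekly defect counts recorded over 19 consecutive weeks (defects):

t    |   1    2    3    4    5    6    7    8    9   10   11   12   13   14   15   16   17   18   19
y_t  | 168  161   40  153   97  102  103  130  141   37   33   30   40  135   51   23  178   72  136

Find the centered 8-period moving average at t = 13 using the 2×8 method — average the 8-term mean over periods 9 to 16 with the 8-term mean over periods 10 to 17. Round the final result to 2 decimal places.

63.56

Sum over 9–16: 141 + 37 + 33 + 30 + 40 + 135 + 51 + 23 = 490
Sum over 10–17: 37 + 33 + 30 + 40 + 135 + 51 + 23 + 178 = 527
CMA at t=13 = (490 + 527) / (2·8) = 1017 / 16 = 63.56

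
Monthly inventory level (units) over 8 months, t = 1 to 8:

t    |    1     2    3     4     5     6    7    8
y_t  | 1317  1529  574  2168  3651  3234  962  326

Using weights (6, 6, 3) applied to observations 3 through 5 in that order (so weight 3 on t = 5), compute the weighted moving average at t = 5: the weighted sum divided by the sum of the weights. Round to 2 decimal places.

Weighted sum: 6·574 + 6·2168 + 3·3651 = 3444 + 13008 + 10953 = 27405
Weight total: 6 + 6 + 3 = 15
WMA = 27405 / 15 = 1827.00

1827.00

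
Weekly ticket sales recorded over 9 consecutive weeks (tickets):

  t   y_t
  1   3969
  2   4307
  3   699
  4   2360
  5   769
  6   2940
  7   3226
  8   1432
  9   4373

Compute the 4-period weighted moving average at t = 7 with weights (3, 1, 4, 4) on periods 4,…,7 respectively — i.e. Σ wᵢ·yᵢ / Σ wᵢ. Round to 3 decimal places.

2709.417

Weighted sum: 3·2360 + 1·769 + 4·2940 + 4·3226 = 7080 + 769 + 11760 + 12904 = 32513
Weight total: 3 + 1 + 4 + 4 = 12
WMA = 32513 / 12 = 2709.417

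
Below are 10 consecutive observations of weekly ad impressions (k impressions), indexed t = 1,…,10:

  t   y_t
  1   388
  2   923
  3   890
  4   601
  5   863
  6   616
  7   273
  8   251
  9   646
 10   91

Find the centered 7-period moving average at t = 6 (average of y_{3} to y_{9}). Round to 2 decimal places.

591.43

Sum of periods 3–9: 890 + 601 + 863 + 616 + 273 + 251 + 646 = 4140
Divide by 7: 4140 / 7 = 591.43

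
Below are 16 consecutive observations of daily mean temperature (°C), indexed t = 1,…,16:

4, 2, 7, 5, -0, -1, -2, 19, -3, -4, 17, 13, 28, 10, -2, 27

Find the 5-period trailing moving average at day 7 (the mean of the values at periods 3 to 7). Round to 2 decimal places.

1.80

Sum of periods 3–7: 7 + 5 + (-0) + (-1) + (-2) = 9
Divide by 5: 9 / 5 = 1.80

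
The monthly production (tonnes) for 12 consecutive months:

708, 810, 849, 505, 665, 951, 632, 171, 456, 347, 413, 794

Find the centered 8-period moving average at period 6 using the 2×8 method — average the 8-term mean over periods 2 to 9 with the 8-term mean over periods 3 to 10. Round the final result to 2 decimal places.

Sum over 2–9: 810 + 849 + 505 + 665 + 951 + 632 + 171 + 456 = 5039
Sum over 3–10: 849 + 505 + 665 + 951 + 632 + 171 + 456 + 347 = 4576
CMA at t=6 = (5039 + 4576) / (2·8) = 9615 / 16 = 600.94

600.94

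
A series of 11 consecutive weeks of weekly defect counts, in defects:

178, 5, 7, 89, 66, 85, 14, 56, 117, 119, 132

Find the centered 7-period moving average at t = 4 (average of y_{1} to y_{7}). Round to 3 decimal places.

Sum of periods 1–7: 178 + 5 + 7 + 89 + 66 + 85 + 14 = 444
Divide by 7: 444 / 7 = 63.429

63.429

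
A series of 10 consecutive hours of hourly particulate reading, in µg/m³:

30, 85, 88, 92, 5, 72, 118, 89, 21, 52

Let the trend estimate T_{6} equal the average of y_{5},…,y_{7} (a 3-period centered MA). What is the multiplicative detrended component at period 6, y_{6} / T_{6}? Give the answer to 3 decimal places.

Trend T_6 = (5 + 72 + 118) / 3 = 195/3 = 65.00000
Ratio to trend: 72 / 65.00000 = 1.108

1.108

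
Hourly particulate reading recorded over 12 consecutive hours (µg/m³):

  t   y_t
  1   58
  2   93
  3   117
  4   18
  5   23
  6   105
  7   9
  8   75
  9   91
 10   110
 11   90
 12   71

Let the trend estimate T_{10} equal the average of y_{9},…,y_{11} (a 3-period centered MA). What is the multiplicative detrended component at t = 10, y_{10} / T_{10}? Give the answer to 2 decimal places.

Trend T_10 = (91 + 110 + 90) / 3 = 291/3 = 97.0000
Ratio to trend: 110 / 97.0000 = 1.13

1.13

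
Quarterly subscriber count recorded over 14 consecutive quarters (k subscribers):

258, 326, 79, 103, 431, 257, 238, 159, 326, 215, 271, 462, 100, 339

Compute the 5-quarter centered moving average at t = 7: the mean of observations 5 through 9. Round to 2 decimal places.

282.20

Sum of periods 5–9: 431 + 257 + 238 + 159 + 326 = 1411
Divide by 5: 1411 / 5 = 282.20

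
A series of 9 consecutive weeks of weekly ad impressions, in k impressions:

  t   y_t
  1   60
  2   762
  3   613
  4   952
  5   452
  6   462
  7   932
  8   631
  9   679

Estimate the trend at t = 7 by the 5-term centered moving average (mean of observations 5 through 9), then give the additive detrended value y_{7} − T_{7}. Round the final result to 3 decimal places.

Trend T_7 = (452 + 462 + 932 + 631 + 679) / 5 = 3156/5 = 631.20000
Detrended value: 932 − 631.20000 = 300.800

300.800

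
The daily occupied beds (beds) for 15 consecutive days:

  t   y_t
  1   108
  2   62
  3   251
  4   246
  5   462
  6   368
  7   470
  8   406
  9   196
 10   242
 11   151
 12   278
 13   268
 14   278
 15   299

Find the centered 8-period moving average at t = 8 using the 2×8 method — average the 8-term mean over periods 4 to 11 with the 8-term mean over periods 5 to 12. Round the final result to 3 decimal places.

319.625

Sum over 4–11: 246 + 462 + 368 + 470 + 406 + 196 + 242 + 151 = 2541
Sum over 5–12: 462 + 368 + 470 + 406 + 196 + 242 + 151 + 278 = 2573
CMA at t=8 = (2541 + 2573) / (2·8) = 5114 / 16 = 319.625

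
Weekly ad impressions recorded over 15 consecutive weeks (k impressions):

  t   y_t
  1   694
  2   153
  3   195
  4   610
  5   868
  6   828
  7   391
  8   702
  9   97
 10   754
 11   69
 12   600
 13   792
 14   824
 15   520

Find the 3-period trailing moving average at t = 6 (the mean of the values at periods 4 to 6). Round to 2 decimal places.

768.67

Sum of periods 4–6: 610 + 868 + 828 = 2306
Divide by 3: 2306 / 3 = 768.67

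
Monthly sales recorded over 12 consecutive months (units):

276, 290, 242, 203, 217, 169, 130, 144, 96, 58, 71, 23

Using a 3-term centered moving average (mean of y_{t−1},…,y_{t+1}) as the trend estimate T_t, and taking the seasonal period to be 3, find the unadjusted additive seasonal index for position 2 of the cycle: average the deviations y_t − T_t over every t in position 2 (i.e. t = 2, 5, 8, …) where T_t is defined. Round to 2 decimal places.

20.58

Season position 2 occurs at t = 2, 5, 8, 11 (where T_t is defined).
t=2: T_2 = 269.3333; y_2 − T_2 = 290 − 269.3333 = 20.6667
t=5: T_5 = 196.3333; y_5 − T_5 = 217 − 196.3333 = 20.6667
t=8: T_8 = 123.3333; y_8 − T_8 = 144 − 123.3333 = 20.6667
t=11: T_11 = 50.6667; y_11 − T_11 = 71 − 50.6667 = 20.3333
Mean deviation: (20.6667 + 20.6667 + 20.6667 + 20.3333) / 4 = 20.58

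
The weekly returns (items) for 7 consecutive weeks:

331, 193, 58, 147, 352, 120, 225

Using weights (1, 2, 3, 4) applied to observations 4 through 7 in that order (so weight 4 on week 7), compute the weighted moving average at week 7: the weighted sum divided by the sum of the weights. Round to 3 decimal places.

211.100

Weighted sum: 1·147 + 2·352 + 3·120 + 4·225 = 147 + 704 + 360 + 900 = 2111
Weight total: 1 + 2 + 3 + 4 = 10
WMA = 2111 / 10 = 211.100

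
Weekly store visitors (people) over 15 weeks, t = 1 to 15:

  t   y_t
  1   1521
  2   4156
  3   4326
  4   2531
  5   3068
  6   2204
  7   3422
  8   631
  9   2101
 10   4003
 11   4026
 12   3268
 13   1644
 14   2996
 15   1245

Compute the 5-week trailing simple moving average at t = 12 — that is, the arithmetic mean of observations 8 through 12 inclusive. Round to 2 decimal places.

2805.80

Sum of periods 8–12: 631 + 2101 + 4003 + 4026 + 3268 = 14029
Divide by 5: 14029 / 5 = 2805.80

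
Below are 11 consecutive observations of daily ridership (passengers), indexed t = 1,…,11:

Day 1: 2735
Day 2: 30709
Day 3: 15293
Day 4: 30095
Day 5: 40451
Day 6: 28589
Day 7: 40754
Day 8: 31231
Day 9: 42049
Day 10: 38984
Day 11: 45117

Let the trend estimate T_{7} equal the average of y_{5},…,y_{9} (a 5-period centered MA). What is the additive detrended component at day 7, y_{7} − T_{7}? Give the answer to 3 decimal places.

Trend T_7 = (40451 + 28589 + 40754 + 31231 + 42049) / 5 = 183074/5 = 36614.80000
Detrended value: 40754 − 36614.80000 = 4139.200

4139.200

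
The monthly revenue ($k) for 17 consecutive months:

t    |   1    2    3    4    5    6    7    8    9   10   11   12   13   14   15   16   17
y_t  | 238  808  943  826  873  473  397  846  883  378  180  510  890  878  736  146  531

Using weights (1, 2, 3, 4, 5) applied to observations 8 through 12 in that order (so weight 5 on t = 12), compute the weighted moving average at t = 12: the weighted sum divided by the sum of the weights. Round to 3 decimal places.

Weighted sum: 1·846 + 2·883 + 3·378 + 4·180 + 5·510 = 846 + 1766 + 1134 + 720 + 2550 = 7016
Weight total: 1 + 2 + 3 + 4 + 5 = 15
WMA = 7016 / 15 = 467.733

467.733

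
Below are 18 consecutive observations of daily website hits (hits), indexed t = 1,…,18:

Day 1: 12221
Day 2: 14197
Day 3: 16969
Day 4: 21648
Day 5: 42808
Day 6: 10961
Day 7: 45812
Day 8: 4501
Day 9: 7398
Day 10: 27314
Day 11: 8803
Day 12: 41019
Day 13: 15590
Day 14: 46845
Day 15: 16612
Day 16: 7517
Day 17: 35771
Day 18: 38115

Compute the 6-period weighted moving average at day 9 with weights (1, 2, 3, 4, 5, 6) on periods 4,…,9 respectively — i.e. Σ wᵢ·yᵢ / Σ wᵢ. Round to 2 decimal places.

18585.14

Weighted sum: 1·21648 + 2·42808 + 3·10961 + 4·45812 + 5·4501 + 6·7398 = 21648 + 85616 + 32883 + 183248 + 22505 + 44388 = 390288
Weight total: 1 + 2 + 3 + 4 + 5 + 6 = 21
WMA = 390288 / 21 = 18585.14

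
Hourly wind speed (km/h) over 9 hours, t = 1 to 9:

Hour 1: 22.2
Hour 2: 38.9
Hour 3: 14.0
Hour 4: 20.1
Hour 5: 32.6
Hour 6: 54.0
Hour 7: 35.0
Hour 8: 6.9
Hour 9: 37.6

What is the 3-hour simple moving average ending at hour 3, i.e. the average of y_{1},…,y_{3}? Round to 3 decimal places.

Sum of periods 1–3: 22.2 + 38.9 + 14.0 = 75.1
Divide by 3: 75.1 / 3 = 25.033

25.033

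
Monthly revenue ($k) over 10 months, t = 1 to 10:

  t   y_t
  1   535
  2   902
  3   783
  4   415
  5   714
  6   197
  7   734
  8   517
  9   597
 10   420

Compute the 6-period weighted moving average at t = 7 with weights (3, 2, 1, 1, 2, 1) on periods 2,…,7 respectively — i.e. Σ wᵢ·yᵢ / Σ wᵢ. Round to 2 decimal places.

652.90

Weighted sum: 3·902 + 2·783 + 1·415 + 1·714 + 2·197 + 1·734 = 2706 + 1566 + 415 + 714 + 394 + 734 = 6529
Weight total: 3 + 2 + 1 + 1 + 2 + 1 = 10
WMA = 6529 / 10 = 652.90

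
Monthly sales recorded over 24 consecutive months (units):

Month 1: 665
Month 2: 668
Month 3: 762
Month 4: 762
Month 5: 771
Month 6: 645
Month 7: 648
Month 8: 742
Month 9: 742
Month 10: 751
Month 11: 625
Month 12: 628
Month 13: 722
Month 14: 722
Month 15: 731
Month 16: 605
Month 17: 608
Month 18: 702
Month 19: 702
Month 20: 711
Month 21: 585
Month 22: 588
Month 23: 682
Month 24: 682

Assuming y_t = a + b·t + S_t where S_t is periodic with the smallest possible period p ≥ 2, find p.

5

First differences y_{t+1} − y_t: 3, 94, 0, 9, -126, 3, 94, 0, 9, -126, 3, 94, …
The difference pattern repeats every 5 terms and not for any smaller step, so p = 5.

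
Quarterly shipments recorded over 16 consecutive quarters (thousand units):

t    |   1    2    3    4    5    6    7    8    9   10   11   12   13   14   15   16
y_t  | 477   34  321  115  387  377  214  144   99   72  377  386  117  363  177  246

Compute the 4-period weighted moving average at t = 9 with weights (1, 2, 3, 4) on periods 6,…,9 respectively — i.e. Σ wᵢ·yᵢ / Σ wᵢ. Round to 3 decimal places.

Weighted sum: 1·377 + 2·214 + 3·144 + 4·99 = 377 + 428 + 432 + 396 = 1633
Weight total: 1 + 2 + 3 + 4 = 10
WMA = 1633 / 10 = 163.300

163.300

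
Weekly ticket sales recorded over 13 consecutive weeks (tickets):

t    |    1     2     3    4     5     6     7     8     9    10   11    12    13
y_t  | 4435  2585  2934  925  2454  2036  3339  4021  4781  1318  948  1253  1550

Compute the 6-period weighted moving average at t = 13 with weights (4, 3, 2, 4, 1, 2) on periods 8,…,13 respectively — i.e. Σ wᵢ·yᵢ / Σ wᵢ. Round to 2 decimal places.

Weighted sum: 4·4021 + 3·4781 + 2·1318 + 4·948 + 1·1253 + 2·1550 = 16084 + 14343 + 2636 + 3792 + 1253 + 3100 = 41208
Weight total: 4 + 3 + 2 + 4 + 1 + 2 = 16
WMA = 41208 / 16 = 2575.50

2575.50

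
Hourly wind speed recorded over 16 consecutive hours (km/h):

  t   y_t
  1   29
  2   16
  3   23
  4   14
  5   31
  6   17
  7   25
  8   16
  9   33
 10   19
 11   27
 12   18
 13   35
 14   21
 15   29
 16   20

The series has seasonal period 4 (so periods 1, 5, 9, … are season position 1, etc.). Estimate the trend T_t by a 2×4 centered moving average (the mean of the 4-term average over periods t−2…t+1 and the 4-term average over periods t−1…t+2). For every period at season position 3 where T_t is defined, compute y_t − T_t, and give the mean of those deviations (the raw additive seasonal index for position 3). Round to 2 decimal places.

2.42

Season position 3 occurs at t = 3, 7, 11 (where T_t is defined).
t=3: T_3 = 20.7500; y_3 − T_3 = 23 − 20.7500 = 2.2500
t=7: T_7 = 22.5000; y_7 − T_7 = 25 − 22.5000 = 2.5000
t=11: T_11 = 24.5000; y_11 − T_11 = 27 − 24.5000 = 2.5000
Mean deviation: (2.2500 + 2.5000 + 2.5000) / 3 = 2.42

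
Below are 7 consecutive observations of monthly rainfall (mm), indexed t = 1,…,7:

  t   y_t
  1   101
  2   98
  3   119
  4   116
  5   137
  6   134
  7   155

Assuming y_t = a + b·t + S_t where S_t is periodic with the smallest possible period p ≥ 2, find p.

First differences y_{t+1} − y_t: -3, 21, -3, 21, -3, 21, …
The difference pattern repeats every 2 terms and not for any smaller step, so p = 2.

2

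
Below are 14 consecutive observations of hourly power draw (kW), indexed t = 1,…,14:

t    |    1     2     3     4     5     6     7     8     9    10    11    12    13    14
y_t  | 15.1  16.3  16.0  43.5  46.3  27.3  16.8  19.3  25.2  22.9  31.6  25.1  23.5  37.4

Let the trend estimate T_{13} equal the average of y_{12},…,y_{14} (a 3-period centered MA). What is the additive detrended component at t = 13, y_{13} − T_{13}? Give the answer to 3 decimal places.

-5.167

Trend T_13 = (25.1 + 23.5 + 37.4) / 3 = 86.0/3 = 28.66667
Detrended value: 23.5 − 28.66667 = -5.167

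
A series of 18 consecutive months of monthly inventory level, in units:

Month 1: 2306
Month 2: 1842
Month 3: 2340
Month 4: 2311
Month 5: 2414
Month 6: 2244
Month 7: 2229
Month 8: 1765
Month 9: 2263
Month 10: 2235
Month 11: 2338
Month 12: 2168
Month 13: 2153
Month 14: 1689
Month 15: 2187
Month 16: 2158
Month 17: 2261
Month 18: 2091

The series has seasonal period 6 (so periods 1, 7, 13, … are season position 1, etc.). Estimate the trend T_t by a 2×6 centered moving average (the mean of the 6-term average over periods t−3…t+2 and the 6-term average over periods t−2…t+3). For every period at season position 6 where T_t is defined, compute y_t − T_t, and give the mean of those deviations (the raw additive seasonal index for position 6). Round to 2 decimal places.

33.29

Season position 6 occurs at t = 6, 12 (where T_t is defined).
t=6: T_6 = 2210.7500; y_6 − T_6 = 2244 − 2210.7500 = 33.2500
t=12: T_12 = 2134.6667; y_12 − T_12 = 2168 − 2134.6667 = 33.3333
Mean deviation: (33.2500 + 33.3333) / 2 = 33.29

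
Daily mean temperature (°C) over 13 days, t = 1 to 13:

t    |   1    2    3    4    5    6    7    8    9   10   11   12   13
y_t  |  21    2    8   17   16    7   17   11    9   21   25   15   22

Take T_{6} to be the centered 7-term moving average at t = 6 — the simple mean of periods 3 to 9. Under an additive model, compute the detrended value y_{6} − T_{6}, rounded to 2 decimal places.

-5.14

Trend T_6 = (8 + 17 + 16 + 7 + 17 + 11 + 9) / 7 = 85/7 = 12.1429
Detrended value: 7 − 12.1429 = -5.14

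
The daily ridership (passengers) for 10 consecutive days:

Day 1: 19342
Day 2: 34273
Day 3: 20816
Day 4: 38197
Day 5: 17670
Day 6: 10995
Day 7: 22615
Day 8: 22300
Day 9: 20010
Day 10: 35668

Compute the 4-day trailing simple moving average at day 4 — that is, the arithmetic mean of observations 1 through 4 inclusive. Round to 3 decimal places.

Sum of periods 1–4: 19342 + 34273 + 20816 + 38197 = 112628
Divide by 4: 112628 / 4 = 28157.000

28157.000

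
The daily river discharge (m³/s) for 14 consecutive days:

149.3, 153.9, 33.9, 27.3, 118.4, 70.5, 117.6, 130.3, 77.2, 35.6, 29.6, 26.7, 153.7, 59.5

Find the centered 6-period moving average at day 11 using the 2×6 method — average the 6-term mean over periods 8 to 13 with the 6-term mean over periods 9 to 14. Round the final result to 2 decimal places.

Sum over 8–13: 130.3 + 77.2 + 35.6 + 29.6 + 26.7 + 153.7 = 453.1
Sum over 9–14: 77.2 + 35.6 + 29.6 + 26.7 + 153.7 + 59.5 = 382.3
CMA at t=11 = (453.1 + 382.3) / (2·6) = 835.4 / 12 = 69.62

69.62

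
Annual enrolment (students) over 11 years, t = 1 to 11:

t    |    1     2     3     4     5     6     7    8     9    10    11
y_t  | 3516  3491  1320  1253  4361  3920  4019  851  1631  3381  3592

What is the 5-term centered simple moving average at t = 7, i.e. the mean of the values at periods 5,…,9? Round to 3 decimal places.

Sum of periods 5–9: 4361 + 3920 + 4019 + 851 + 1631 = 14782
Divide by 5: 14782 / 5 = 2956.400

2956.400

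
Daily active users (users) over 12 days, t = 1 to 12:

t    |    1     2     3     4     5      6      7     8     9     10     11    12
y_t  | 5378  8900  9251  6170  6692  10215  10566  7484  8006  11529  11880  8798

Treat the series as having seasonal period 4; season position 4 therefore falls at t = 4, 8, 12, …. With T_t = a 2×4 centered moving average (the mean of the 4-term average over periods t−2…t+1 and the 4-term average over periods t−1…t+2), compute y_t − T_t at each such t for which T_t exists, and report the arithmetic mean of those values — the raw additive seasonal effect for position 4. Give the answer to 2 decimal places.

-1747.81

Season position 4 occurs at t = 4, 8 (where T_t is defined).
t=4: T_4 = 7917.6250; y_4 − T_4 = 6170 − 7917.6250 = -1747.6250
t=8: T_8 = 9232.0000; y_8 − T_8 = 7484 − 9232.0000 = -1748.0000
Mean deviation: (-1747.6250 + -1748.0000) / 2 = -1747.81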